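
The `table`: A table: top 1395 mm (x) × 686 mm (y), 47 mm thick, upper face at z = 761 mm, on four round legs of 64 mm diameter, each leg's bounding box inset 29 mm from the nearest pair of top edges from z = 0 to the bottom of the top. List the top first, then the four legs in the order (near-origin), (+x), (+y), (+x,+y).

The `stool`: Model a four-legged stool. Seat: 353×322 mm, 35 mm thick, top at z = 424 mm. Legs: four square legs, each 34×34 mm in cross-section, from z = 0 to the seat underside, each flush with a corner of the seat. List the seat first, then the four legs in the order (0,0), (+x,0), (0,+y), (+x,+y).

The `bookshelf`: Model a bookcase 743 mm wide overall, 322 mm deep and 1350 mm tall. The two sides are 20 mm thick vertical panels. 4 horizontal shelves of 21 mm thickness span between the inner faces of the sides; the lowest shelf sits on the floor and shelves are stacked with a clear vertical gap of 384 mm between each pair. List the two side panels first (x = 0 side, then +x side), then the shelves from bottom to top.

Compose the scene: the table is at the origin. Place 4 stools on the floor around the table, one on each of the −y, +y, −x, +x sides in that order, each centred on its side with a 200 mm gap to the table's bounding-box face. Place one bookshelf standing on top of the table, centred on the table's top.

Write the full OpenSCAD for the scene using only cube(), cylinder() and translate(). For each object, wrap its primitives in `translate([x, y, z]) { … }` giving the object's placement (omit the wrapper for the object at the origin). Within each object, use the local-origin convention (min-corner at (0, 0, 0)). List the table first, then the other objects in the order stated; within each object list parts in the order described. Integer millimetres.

translate([0, 0, 714]) cube([1395, 686, 47]);
translate([61, 61, 0]) cylinder(h = 714, r = 32);
translate([1334, 61, 0]) cylinder(h = 714, r = 32);
translate([61, 625, 0]) cylinder(h = 714, r = 32);
translate([1334, 625, 0]) cylinder(h = 714, r = 32);
translate([521, -522, 0]) {
  translate([0, 0, 389]) cube([353, 322, 35]);
  cube([34, 34, 389]);
  translate([319, 0, 0]) cube([34, 34, 389]);
  translate([0, 288, 0]) cube([34, 34, 389]);
  translate([319, 288, 0]) cube([34, 34, 389]);
}
translate([521, 886, 0]) {
  translate([0, 0, 389]) cube([353, 322, 35]);
  cube([34, 34, 389]);
  translate([319, 0, 0]) cube([34, 34, 389]);
  translate([0, 288, 0]) cube([34, 34, 389]);
  translate([319, 288, 0]) cube([34, 34, 389]);
}
translate([-553, 182, 0]) {
  translate([0, 0, 389]) cube([353, 322, 35]);
  cube([34, 34, 389]);
  translate([319, 0, 0]) cube([34, 34, 389]);
  translate([0, 288, 0]) cube([34, 34, 389]);
  translate([319, 288, 0]) cube([34, 34, 389]);
}
translate([1595, 182, 0]) {
  translate([0, 0, 389]) cube([353, 322, 35]);
  cube([34, 34, 389]);
  translate([319, 0, 0]) cube([34, 34, 389]);
  translate([0, 288, 0]) cube([34, 34, 389]);
  translate([319, 288, 0]) cube([34, 34, 389]);
}
translate([326, 182, 761]) {
  cube([20, 322, 1350]);
  translate([723, 0, 0]) cube([20, 322, 1350]);
  translate([20, 0, 0]) cube([703, 322, 21]);
  translate([20, 0, 405]) cube([703, 322, 21]);
  translate([20, 0, 810]) cube([703, 322, 21]);
  translate([20, 0, 1215]) cube([703, 322, 21]);
}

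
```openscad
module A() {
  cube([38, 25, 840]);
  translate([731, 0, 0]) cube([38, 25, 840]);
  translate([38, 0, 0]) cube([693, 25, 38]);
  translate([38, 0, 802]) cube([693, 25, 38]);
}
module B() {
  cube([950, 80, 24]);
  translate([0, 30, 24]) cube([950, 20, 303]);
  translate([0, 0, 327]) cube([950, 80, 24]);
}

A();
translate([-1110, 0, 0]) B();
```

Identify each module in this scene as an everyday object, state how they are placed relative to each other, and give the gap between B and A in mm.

A is a picture frame. B is an I-beam. The I-beam is on the floor beside the picture frame on its −x side. The gap between the I-beam and the picture frame is 160 mm.

The I-beam's nearest face is 160 mm from the picture frame's −x face.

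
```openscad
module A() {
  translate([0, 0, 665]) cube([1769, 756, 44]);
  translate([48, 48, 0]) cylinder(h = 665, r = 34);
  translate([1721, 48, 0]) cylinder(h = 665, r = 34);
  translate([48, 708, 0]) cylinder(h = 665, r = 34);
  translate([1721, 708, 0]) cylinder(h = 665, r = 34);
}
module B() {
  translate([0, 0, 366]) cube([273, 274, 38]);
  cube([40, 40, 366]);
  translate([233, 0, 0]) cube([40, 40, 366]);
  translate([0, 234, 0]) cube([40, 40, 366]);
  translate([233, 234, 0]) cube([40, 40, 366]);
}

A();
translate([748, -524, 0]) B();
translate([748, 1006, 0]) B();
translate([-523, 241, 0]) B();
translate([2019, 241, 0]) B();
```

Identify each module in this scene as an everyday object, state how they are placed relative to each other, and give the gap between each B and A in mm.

A is a table. B is a stool. Four stools sit around the table at the −y, +y, −x, +x sides. The gap between each stool and the table is 250 mm.

Each stool's nearest face is 250 mm from the table's bounding box.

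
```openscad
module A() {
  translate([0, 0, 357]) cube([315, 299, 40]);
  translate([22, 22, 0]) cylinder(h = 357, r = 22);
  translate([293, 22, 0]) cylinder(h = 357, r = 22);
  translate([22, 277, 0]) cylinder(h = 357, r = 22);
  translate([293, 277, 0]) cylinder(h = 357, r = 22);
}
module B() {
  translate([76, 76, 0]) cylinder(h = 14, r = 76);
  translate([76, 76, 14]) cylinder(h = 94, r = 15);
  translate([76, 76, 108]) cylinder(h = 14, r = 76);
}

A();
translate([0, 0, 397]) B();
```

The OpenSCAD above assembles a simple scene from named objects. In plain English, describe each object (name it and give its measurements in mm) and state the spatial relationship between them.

A is a four-legged stool. The seat is 315×299 mm, 40 mm thick, top at z = 397 mm. It stands on four round legs, each 44 mm in diameter, from z = 0 to the seat underside, each leg's axis is inset half a diameter from the nearest pair of seat edges (so the leg's bounding box is flush with the corner).

B is a spool: two coaxial disc flanges of radius 76 mm and thickness 14 mm, joined by a core cylinder of radius 15 mm and height 94 mm. The lower flange rests on z = 0 and the three cylinders share a vertical axis.

The spool is on top of the stool.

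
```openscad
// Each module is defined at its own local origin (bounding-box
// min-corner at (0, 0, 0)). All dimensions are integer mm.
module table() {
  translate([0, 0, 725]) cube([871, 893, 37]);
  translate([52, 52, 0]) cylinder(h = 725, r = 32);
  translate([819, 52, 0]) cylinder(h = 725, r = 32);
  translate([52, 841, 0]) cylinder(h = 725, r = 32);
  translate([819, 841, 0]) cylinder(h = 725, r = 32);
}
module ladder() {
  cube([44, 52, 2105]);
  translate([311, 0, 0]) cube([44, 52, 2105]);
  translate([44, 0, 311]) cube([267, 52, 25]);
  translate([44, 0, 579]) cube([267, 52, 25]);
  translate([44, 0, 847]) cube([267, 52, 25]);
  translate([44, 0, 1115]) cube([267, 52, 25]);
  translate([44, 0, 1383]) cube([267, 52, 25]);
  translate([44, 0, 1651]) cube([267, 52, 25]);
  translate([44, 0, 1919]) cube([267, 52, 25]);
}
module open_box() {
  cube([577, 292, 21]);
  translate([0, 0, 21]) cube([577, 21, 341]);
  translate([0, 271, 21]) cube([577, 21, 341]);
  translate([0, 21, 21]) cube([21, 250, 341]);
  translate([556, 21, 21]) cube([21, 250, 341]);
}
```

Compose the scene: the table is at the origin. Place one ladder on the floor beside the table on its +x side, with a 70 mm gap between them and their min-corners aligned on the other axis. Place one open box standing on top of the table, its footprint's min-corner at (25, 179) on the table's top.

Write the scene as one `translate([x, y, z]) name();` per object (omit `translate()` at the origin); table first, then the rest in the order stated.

table();
translate([941, 0, 0]) ladder();
translate([25, 179, 762]) open_box();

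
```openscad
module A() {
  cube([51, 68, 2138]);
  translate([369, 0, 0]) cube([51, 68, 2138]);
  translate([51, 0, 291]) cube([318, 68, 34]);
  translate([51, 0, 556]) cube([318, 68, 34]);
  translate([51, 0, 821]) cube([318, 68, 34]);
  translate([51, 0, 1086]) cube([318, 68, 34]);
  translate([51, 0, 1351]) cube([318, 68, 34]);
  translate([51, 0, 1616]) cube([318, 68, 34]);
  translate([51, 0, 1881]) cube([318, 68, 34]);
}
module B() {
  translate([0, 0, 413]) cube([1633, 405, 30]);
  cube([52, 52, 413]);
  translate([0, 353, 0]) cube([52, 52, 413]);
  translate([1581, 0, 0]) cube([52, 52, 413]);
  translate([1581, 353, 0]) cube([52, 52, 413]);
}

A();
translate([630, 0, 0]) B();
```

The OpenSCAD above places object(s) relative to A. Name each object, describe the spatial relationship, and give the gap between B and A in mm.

A is a ladder. B is a bench. The bench is on the floor beside the ladder on its +x side. The gap between the bench and the ladder is 210 mm.

The bench's nearest face is 210 mm from the ladder's +x face.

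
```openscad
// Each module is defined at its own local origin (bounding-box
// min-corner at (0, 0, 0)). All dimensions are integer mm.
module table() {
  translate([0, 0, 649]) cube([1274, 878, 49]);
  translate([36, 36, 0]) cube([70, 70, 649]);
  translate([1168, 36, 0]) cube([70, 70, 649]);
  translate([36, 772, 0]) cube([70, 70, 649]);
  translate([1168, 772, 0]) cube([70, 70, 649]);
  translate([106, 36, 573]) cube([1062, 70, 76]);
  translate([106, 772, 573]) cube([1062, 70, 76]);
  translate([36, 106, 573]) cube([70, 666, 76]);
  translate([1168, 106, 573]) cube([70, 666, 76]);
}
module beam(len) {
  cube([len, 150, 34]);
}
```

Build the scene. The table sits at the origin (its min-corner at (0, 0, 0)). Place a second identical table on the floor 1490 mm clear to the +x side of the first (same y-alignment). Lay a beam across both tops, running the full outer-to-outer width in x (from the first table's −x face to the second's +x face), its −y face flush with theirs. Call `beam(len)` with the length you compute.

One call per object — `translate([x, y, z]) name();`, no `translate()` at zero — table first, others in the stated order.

table();
translate([2764, 0, 0]) table();
translate([0, 0, 698]) beam(4038);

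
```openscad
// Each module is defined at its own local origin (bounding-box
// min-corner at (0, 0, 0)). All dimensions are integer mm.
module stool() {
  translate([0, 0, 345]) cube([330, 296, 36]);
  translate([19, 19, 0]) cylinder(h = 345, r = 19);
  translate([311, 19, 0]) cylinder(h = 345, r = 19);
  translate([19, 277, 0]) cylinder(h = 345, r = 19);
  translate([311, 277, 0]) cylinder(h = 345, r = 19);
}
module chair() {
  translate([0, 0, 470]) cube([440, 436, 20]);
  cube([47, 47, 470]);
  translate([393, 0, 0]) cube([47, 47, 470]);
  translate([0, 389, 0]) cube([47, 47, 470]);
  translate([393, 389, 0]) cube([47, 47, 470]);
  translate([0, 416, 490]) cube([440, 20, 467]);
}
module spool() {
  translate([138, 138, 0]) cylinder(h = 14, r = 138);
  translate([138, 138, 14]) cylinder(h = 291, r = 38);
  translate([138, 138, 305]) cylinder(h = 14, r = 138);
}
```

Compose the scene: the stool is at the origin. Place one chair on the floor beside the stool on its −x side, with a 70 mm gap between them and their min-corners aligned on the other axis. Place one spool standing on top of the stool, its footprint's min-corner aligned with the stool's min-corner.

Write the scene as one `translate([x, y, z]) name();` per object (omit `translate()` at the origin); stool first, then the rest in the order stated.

stool();
translate([-510, 0, 0]) chair();
translate([0, 0, 381]) spool();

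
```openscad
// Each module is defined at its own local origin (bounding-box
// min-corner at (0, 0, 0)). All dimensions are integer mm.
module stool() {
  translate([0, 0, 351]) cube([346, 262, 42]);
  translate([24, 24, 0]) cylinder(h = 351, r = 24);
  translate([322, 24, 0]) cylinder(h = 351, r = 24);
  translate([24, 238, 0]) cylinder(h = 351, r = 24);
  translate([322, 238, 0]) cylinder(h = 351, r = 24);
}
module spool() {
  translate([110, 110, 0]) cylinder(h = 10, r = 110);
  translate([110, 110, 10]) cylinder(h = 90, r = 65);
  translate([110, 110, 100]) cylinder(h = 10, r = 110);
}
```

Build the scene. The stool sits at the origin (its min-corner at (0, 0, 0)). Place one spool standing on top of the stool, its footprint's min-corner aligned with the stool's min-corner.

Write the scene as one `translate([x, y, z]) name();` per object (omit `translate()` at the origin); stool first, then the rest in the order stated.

stool();
translate([0, 0, 393]) spool();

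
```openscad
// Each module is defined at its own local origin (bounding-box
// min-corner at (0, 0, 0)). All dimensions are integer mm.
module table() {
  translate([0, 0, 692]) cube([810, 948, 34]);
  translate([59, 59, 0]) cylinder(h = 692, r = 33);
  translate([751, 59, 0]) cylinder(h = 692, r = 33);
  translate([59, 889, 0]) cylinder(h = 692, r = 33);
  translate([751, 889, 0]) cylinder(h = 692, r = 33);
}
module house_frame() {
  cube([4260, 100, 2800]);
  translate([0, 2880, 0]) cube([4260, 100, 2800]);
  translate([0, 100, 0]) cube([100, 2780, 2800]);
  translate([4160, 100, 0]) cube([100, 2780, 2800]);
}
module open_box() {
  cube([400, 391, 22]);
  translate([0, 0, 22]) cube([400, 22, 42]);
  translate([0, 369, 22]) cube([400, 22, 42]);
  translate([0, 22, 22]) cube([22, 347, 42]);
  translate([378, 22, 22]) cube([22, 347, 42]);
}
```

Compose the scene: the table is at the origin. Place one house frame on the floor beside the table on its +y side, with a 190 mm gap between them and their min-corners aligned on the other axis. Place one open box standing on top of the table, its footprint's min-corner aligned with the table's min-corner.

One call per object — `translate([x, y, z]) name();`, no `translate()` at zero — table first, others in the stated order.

table();
translate([0, 1138, 0]) house_frame();
translate([0, 0, 726]) open_box();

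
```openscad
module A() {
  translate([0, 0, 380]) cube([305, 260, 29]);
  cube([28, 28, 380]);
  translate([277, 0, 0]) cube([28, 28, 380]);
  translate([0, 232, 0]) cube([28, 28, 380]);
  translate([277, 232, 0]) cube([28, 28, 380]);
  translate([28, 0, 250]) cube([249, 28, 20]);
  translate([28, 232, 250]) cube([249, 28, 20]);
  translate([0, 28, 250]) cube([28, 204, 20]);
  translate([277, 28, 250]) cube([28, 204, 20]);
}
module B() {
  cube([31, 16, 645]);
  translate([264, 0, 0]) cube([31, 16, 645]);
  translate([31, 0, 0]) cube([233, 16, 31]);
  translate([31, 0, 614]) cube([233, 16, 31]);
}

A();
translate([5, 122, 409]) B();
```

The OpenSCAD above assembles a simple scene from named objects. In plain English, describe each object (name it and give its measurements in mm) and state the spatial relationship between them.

A is a four-legged stool. The seat is 305×260 mm, 29 mm thick, top at z = 409 mm. It stands on four square legs, each 28×28 mm in cross-section, from z = 0 to the seat underside, each flush with a corner of the seat. Four stretchers, 28 mm wide and 20 mm tall, connect adjacent legs with their undersides at z = 250 mm, each running between the inner faces of the legs it joins and aligned with the legs' outer faces on the other axis.

B is a picture frame with a 233×583 mm rectangular opening (x by z) and a uniform 31 mm border on every side. Frame depth is 16 mm along y. It is built from two vertical stiles running the full outside height and two horizontal rails spanning the gap between the stiles.

The picture frame is on top of the stool, centred.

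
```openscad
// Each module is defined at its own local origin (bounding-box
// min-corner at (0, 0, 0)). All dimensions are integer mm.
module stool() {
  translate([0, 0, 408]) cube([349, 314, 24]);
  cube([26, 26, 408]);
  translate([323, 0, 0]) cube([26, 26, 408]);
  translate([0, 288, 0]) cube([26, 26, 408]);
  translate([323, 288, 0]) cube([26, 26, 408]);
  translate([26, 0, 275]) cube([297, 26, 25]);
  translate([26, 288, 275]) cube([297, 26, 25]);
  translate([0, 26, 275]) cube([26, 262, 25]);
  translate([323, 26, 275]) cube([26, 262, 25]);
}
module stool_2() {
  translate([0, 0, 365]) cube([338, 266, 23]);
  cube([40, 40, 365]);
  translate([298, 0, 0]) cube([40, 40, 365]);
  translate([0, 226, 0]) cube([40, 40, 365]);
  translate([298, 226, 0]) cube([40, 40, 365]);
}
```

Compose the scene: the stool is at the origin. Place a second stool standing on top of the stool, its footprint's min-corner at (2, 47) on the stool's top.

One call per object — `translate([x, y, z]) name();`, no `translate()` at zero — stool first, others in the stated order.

stool();
translate([2, 47, 432]) stool_2();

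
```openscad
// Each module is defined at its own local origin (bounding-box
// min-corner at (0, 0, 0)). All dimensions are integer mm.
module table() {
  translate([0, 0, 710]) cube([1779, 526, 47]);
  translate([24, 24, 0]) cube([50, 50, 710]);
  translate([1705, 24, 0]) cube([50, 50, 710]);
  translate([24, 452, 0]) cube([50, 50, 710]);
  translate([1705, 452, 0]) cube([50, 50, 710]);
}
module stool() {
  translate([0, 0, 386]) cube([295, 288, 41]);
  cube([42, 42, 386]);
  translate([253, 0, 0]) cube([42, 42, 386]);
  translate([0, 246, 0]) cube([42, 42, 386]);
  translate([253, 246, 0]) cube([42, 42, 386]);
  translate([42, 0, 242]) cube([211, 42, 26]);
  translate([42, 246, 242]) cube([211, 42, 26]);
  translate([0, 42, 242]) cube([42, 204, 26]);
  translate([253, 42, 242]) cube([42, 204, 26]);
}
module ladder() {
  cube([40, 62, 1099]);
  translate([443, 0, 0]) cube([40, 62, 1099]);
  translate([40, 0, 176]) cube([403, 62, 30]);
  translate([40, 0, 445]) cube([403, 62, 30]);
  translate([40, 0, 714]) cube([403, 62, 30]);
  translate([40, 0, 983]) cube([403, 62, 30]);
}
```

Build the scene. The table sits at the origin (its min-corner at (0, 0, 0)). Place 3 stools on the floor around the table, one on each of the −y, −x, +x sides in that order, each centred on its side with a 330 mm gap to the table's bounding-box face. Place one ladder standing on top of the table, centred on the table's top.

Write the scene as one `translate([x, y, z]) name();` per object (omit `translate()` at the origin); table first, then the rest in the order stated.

table();
translate([742, -618, 0]) stool();
translate([-625, 119, 0]) stool();
translate([2109, 119, 0]) stool();
translate([648, 232, 757]) ladder();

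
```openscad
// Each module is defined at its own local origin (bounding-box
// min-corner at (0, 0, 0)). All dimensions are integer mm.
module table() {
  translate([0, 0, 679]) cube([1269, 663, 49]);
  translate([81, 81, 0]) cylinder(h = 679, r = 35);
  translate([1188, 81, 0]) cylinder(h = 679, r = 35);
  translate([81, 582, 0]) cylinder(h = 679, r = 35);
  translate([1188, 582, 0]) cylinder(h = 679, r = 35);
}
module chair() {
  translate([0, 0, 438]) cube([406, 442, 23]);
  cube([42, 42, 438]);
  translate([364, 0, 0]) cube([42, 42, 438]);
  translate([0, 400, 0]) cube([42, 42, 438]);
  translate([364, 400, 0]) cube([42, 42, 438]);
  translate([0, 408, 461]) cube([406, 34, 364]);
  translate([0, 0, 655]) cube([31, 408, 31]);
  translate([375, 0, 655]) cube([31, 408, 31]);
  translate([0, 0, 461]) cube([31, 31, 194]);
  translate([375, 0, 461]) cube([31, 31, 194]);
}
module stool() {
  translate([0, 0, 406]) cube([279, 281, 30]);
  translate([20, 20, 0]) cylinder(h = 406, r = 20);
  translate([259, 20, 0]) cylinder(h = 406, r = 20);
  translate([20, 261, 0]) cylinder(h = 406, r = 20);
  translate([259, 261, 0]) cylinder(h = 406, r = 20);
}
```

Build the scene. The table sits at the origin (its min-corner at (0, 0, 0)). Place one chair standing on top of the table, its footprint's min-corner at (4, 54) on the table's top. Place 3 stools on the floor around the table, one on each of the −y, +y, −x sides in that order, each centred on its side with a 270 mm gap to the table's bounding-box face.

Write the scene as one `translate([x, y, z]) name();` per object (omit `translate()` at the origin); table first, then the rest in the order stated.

table();
translate([4, 54, 728]) chair();
translate([495, -551, 0]) stool();
translate([495, 933, 0]) stool();
translate([-549, 191, 0]) stool();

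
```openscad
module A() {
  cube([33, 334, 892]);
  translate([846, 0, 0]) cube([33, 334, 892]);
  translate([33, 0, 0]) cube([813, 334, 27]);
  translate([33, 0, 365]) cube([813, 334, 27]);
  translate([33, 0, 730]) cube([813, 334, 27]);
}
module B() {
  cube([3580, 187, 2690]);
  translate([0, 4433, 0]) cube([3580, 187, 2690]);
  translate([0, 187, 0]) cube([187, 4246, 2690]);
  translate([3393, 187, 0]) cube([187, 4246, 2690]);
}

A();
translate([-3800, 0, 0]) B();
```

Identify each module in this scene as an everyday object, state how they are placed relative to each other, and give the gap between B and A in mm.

The house frame's nearest face is 220 mm from the bookshelf's −x face.

A is a bookshelf. B is a house frame. The house frame is on the floor beside the bookshelf on its −x side. The gap between the house frame and the bookshelf is 220 mm.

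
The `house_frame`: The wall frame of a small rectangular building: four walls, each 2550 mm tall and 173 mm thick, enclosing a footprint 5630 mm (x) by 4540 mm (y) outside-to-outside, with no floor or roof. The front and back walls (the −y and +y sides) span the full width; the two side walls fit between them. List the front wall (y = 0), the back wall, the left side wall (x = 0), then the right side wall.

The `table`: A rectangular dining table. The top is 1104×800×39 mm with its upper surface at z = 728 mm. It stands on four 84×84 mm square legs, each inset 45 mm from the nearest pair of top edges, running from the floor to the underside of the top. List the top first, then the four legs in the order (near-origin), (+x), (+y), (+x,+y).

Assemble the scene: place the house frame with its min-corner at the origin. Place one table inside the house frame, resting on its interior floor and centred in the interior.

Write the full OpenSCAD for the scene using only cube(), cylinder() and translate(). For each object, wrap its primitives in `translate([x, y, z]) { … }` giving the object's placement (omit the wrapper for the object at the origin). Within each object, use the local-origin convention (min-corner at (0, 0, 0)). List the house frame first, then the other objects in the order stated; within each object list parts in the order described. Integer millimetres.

cube([5630, 173, 2550]);
translate([0, 4367, 0]) cube([5630, 173, 2550]);
translate([0, 173, 0]) cube([173, 4194, 2550]);
translate([5457, 173, 0]) cube([173, 4194, 2550]);
translate([2263, 1870, 0]) {
  translate([0, 0, 689]) cube([1104, 800, 39]);
  translate([45, 45, 0]) cube([84, 84, 689]);
  translate([975, 45, 0]) cube([84, 84, 689]);
  translate([45, 671, 0]) cube([84, 84, 689]);
  translate([975, 671, 0]) cube([84, 84, 689]);
}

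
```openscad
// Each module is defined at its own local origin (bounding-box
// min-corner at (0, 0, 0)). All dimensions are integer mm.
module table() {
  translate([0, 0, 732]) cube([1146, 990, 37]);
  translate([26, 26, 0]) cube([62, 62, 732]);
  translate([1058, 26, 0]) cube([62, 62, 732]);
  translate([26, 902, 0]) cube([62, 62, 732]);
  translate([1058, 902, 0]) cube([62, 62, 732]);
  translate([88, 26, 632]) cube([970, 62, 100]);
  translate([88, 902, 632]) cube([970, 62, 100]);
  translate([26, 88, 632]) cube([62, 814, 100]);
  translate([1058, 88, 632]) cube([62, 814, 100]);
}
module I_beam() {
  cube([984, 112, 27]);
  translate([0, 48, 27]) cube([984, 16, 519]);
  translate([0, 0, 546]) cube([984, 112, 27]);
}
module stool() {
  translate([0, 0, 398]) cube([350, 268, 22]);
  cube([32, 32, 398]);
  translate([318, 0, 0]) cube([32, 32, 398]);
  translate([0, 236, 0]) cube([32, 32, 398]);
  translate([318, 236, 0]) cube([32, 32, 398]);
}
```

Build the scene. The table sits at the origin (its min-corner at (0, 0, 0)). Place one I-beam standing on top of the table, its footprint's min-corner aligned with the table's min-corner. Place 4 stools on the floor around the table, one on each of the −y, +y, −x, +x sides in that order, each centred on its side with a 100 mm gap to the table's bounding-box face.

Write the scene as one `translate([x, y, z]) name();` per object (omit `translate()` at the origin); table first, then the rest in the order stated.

table();
translate([0, 0, 769]) I_beam();
translate([398, -368, 0]) stool();
translate([398, 1090, 0]) stool();
translate([-450, 361, 0]) stool();
translate([1246, 361, 0]) stool();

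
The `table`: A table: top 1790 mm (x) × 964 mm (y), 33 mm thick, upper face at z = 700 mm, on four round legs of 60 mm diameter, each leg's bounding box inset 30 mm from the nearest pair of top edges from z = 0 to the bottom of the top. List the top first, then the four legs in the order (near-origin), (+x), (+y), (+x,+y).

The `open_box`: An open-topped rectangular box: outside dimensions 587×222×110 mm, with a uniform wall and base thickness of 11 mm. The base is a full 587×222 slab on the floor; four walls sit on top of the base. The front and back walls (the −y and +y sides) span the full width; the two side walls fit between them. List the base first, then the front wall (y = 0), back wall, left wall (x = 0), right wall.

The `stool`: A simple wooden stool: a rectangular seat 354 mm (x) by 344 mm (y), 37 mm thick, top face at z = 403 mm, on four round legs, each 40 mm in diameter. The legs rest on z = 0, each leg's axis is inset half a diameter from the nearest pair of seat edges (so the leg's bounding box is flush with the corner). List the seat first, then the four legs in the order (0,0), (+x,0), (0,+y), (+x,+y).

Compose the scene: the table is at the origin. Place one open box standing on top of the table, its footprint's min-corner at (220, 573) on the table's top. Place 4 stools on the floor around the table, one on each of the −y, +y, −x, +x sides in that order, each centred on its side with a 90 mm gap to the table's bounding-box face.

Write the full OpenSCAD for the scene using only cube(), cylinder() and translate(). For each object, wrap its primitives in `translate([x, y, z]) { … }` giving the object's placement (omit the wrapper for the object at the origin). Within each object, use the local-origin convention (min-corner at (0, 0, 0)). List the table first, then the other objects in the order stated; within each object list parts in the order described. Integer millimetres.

translate([0, 0, 667]) cube([1790, 964, 33]);
translate([60, 60, 0]) cylinder(h = 667, r = 30);
translate([1730, 60, 0]) cylinder(h = 667, r = 30);
translate([60, 904, 0]) cylinder(h = 667, r = 30);
translate([1730, 904, 0]) cylinder(h = 667, r = 30);
translate([220, 573, 700]) {
  cube([587, 222, 11]);
  translate([0, 0, 11]) cube([587, 11, 99]);
  translate([0, 211, 11]) cube([587, 11, 99]);
  translate([0, 11, 11]) cube([11, 200, 99]);
  translate([576, 11, 11]) cube([11, 200, 99]);
}
translate([718, -434, 0]) {
  translate([0, 0, 366]) cube([354, 344, 37]);
  translate([20, 20, 0]) cylinder(h = 366, r = 20);
  translate([334, 20, 0]) cylinder(h = 366, r = 20);
  translate([20, 324, 0]) cylinder(h = 366, r = 20);
  translate([334, 324, 0]) cylinder(h = 366, r = 20);
}
translate([718, 1054, 0]) {
  translate([0, 0, 366]) cube([354, 344, 37]);
  translate([20, 20, 0]) cylinder(h = 366, r = 20);
  translate([334, 20, 0]) cylinder(h = 366, r = 20);
  translate([20, 324, 0]) cylinder(h = 366, r = 20);
  translate([334, 324, 0]) cylinder(h = 366, r = 20);
}
translate([-444, 310, 0]) {
  translate([0, 0, 366]) cube([354, 344, 37]);
  translate([20, 20, 0]) cylinder(h = 366, r = 20);
  translate([334, 20, 0]) cylinder(h = 366, r = 20);
  translate([20, 324, 0]) cylinder(h = 366, r = 20);
  translate([334, 324, 0]) cylinder(h = 366, r = 20);
}
translate([1880, 310, 0]) {
  translate([0, 0, 366]) cube([354, 344, 37]);
  translate([20, 20, 0]) cylinder(h = 366, r = 20);
  translate([334, 20, 0]) cylinder(h = 366, r = 20);
  translate([20, 324, 0]) cylinder(h = 366, r = 20);
  translate([334, 324, 0]) cylinder(h = 366, r = 20);
}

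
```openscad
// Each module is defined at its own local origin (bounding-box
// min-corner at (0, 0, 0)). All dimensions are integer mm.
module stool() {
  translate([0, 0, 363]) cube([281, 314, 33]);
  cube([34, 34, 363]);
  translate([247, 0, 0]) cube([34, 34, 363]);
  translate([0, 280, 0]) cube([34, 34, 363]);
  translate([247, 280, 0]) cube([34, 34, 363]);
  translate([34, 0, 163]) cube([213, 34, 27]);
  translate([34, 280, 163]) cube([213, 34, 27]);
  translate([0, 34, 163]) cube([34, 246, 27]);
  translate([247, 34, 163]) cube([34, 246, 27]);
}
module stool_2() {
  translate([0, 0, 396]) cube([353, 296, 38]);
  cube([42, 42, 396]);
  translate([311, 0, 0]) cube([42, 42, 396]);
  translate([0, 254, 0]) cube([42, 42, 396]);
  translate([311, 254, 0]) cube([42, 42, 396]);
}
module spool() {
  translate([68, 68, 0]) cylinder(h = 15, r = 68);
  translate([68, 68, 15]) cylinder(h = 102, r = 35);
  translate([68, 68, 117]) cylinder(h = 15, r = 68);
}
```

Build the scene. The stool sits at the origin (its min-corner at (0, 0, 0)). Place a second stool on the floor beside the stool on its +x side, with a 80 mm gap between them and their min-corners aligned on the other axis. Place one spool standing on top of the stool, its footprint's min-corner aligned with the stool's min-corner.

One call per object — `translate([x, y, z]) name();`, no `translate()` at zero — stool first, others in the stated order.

stool();
translate([361, 0, 0]) stool_2();
translate([0, 0, 396]) spool();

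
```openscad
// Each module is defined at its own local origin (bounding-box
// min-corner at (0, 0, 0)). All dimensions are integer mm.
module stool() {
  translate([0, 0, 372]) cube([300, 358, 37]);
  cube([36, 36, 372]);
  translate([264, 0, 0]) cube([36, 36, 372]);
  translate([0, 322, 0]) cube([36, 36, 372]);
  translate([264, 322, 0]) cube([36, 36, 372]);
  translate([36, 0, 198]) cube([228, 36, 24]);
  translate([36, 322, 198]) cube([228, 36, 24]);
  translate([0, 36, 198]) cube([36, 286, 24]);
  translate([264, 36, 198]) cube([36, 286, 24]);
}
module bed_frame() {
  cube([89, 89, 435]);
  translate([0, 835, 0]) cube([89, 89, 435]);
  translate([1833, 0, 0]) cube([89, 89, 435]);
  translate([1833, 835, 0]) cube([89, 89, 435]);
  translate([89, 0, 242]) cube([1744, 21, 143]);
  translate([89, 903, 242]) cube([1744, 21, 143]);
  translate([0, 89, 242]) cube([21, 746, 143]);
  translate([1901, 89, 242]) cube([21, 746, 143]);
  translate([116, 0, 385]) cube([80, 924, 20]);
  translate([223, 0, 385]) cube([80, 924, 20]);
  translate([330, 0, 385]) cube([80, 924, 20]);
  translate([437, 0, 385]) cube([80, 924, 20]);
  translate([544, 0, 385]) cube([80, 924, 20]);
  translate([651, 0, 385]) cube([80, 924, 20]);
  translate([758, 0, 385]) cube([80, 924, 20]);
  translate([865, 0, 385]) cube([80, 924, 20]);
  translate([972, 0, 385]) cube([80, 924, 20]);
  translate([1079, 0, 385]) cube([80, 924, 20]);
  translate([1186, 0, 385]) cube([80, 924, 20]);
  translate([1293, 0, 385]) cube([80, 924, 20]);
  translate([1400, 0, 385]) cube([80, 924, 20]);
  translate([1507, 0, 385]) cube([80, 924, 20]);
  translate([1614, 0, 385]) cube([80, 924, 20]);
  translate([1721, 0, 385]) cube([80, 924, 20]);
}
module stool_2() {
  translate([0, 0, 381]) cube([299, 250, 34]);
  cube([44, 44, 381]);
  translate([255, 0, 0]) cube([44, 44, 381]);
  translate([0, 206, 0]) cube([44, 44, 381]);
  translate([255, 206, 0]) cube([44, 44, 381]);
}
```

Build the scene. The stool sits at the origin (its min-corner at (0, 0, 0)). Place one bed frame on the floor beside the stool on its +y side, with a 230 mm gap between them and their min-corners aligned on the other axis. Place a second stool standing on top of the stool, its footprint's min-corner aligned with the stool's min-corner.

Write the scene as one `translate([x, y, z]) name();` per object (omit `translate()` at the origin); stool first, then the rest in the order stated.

stool();
translate([0, 588, 0]) bed_frame();
translate([0, 0, 409]) stool_2();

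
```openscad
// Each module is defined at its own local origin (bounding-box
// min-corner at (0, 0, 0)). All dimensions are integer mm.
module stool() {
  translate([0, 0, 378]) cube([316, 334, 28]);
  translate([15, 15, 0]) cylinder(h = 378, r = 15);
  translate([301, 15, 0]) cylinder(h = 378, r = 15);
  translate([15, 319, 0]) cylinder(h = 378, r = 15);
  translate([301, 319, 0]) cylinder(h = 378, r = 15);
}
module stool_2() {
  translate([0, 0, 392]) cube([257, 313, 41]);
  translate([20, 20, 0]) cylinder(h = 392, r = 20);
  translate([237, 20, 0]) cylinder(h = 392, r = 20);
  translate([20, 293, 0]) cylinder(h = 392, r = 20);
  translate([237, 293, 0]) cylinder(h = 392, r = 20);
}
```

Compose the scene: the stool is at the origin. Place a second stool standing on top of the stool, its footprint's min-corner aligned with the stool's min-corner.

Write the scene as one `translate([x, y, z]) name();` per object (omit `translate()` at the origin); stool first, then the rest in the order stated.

stool();
translate([0, 0, 406]) stool_2();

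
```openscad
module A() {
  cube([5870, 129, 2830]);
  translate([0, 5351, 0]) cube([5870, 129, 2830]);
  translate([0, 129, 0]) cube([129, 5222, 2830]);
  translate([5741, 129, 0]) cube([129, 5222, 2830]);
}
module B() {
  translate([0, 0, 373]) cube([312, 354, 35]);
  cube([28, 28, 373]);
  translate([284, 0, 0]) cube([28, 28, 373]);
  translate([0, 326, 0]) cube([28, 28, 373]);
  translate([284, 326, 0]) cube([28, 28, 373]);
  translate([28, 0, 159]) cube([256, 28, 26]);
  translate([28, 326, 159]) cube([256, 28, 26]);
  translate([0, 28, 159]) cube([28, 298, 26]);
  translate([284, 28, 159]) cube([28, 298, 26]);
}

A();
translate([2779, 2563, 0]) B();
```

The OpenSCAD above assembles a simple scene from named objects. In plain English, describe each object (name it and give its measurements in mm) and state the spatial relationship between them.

A is the wall frame of a small rectangular building: four walls, each 2830 mm tall and 129 mm thick, enclosing a footprint 5870 mm (x) by 5480 mm (y) outside-to-outside, with no floor or roof. The front and back walls (the −y and +y sides) span the full width; the two side walls fit between them.

B is a simple wooden stool: a rectangular seat 312 mm (x) by 354 mm (y), 35 mm thick, top face at z = 408 mm, on four square legs, each 28×28 mm in cross-section. The legs rest on z = 0, each flush with a corner of the seat. Four stretchers, 28 mm wide and 26 mm tall, connect adjacent legs with their undersides at z = 159 mm, each running between the inner faces of the legs it joins and aligned with the legs' outer faces on the other axis.

The stool sits inside the house frame, centred.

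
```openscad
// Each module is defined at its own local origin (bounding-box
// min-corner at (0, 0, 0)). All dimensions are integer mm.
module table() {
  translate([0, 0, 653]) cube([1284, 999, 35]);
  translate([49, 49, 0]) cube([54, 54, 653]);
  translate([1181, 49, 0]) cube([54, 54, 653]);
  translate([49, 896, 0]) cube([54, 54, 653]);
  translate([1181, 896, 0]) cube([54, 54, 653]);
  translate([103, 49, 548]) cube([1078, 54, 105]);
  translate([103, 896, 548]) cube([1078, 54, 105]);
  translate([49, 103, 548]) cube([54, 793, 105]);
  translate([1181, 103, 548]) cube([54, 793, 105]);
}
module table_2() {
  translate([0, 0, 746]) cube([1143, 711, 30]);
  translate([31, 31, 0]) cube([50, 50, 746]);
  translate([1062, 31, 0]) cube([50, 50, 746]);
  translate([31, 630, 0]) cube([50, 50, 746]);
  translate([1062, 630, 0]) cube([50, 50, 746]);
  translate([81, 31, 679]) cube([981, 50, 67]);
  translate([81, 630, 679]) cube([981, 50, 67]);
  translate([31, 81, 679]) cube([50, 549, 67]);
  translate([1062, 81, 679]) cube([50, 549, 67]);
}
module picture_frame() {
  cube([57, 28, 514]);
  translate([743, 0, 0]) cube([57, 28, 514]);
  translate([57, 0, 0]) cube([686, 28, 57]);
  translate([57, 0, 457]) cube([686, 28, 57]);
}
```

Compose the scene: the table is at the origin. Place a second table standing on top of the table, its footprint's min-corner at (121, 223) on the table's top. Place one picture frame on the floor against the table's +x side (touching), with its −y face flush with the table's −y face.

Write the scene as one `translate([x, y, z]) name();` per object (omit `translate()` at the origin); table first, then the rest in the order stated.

table();
translate([121, 223, 688]) table_2();
translate([1284, 0, 0]) picture_frame();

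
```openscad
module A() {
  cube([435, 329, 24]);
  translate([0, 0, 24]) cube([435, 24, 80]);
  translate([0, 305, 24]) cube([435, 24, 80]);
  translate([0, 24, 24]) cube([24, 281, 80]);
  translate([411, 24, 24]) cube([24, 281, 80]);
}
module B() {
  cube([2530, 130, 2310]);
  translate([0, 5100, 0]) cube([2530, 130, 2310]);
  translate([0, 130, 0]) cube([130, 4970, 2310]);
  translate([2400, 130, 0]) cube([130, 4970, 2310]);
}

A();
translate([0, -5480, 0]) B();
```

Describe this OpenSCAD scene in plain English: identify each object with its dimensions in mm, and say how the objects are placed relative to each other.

A is an open storage box with external size 435×329×104 mm and wall thickness 24 mm (the base is also 24 mm thick). The base covers the whole footprint; the four walls stand on the base, with the y-facing walls full-width and the x-facing walls fitting between their inner faces.

B is the wall frame of a small rectangular building: four walls, each 2310 mm tall and 130 mm thick, enclosing a footprint 2530 mm (x) by 5230 mm (y) outside-to-outside, with no floor or roof. The front and back walls (the −y and +y sides) span the full width; the two side walls fit between them.

The house frame is on the floor beside the open box on its −y side.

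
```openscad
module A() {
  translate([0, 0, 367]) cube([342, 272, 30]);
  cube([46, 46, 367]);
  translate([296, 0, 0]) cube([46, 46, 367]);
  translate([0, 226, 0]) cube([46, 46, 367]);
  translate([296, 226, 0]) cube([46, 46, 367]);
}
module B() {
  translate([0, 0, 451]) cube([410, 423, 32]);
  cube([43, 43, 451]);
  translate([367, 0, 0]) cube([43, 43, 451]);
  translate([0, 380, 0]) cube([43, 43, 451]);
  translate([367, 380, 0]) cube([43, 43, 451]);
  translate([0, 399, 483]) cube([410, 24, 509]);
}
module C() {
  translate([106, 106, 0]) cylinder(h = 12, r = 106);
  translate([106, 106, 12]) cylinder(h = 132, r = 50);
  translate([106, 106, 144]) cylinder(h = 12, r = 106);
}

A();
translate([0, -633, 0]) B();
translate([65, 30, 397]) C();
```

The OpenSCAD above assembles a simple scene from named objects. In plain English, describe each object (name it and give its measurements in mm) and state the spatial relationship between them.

A is a simple wooden stool: a rectangular seat 342 mm (x) by 272 mm (y), 30 mm thick, top face at z = 397 mm, on four square legs, each 46×46 mm in cross-section. The legs rest on z = 0, each flush with a corner of the seat.

B is a chair: 410×423 mm seat, 32 mm thick, top at z = 483 mm, on four 43 mm square corner legs flush with the seat edges. A 24 mm thick backrest slab spans the full seat width, extending 509 mm above the seat top, its back face flush with the seat's +y edge.

C is a spool: two coaxial disc flanges of radius 106 mm and thickness 12 mm, joined by a core cylinder of radius 50 mm and height 132 mm. The lower flange rests on z = 0 and the three cylinders share a vertical axis.

The chair is on the floor beside the stool on its −y side. The spool is on top of the stool, centred.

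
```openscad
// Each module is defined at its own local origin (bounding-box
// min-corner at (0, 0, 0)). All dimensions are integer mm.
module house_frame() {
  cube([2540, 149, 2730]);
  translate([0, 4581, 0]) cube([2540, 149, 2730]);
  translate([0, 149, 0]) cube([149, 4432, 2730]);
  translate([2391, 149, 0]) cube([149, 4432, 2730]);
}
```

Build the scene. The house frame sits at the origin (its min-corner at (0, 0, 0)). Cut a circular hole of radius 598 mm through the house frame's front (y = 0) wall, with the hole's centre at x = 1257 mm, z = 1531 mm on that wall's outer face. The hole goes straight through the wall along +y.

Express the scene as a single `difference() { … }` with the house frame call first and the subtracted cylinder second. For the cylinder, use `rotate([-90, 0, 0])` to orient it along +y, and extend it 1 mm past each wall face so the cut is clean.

difference() {
  house_frame();
  translate([1257, -1, 1531]) rotate([-90, 0, 0]) cylinder(h = 151, r = 598);
}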